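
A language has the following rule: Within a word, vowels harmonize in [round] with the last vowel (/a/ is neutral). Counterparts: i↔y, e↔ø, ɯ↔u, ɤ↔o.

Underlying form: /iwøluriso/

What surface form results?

[ywøluryso]

/i/ harmonizes with /o/ ([+round]) → [y]
/i/ harmonizes with /o/ ([+round]) → [y]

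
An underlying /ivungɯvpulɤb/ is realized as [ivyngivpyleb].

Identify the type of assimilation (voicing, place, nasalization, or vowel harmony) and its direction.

vowel harmony, progressive

/u/→[y] /ɯ/→[i] /u/→[y] /ɤ/→[e].
Vowels agree with the first vowel, so the harmony is progressive.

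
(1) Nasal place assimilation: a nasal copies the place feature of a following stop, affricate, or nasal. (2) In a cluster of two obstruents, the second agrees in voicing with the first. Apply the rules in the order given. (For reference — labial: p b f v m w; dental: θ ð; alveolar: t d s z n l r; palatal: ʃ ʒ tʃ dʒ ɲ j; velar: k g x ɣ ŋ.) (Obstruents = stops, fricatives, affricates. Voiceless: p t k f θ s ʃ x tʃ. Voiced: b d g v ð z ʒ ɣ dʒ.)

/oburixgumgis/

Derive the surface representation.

[oburixkuŋgis]

Rule 1: /m/ before /g/ (velar) → [ŋ]
After rule 1: oburixguŋgis
Rule 2: /g/ after /x/ (voiceless) → [k]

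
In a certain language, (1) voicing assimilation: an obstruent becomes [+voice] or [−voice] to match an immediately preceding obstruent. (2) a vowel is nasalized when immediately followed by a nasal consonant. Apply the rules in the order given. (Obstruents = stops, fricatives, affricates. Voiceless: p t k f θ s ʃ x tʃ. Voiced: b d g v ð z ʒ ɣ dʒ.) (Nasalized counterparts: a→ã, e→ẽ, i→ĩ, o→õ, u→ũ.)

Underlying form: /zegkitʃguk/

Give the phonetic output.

[zeggitʃkuk]

Rule 1: /k/ after /g/ (voiced) → [g]
Rule 1: /g/ after /tʃ/ (voiceless) → [k]
After rule 1: zeggitʃkuk
Rule 2: no segment meets the rule's conditions; no change.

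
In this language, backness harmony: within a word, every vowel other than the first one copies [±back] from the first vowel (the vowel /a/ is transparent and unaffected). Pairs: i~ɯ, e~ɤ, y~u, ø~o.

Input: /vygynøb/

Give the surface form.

no segment meets the rule's conditions; no change.

[vygynøb]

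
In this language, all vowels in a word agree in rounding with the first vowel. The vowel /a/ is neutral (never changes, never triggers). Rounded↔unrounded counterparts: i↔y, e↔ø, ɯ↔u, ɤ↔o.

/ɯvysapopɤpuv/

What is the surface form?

[ɯvisapɤpɤpɯv]

/y/ harmonizes with /ɯ/ ([-round]) → [i]
/o/ harmonizes with /ɯ/ ([-round]) → [ɤ]
/u/ harmonizes with /ɯ/ ([-round]) → [ɯ]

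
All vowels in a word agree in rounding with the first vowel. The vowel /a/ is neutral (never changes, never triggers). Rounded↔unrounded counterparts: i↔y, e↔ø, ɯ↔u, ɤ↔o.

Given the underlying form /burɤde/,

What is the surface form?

/ɤ/ harmonizes with /u/ ([+round]) → [o]
/e/ harmonizes with /u/ ([+round]) → [ø]

[burodø]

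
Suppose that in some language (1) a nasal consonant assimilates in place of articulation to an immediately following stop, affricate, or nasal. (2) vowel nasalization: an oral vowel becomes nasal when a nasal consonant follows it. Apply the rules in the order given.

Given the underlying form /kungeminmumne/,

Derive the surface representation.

[kũŋgẽmĩmmũnne]

Rule 1: /n/ before /g/ (velar) → [ŋ]
Rule 1: /n/ before /m/ (labial) → [m]
Rule 1: /m/ before /n/ (alveolar) → [n]
After rule 1: kuŋgemimmunne
Rule 2: /u/ before nasal /ŋ/ → [ũ]
Rule 2: /e/ before nasal /m/ → [ẽ]
Rule 2: /i/ before nasal /m/ → [ĩ]
Rule 2: /u/ before nasal /n/ → [ũ]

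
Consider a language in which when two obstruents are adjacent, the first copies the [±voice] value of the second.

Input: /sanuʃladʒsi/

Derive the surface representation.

/dʒ/ before /s/ (voiceless) → [tʃ]

[sanuʃlatʃsi]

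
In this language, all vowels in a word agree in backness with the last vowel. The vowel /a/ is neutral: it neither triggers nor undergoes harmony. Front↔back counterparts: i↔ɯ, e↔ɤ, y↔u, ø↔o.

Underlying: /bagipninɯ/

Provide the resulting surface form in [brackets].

[bagɯpnɯnɯ]

/i/ harmonizes with /ɯ/ ([+back]) → [ɯ]
/i/ harmonizes with /ɯ/ ([+back]) → [ɯ]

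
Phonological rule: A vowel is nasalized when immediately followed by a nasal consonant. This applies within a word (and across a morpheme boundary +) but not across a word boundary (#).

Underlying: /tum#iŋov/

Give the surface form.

/u/ before nasal /m/ → [ũ]
/i/ before nasal /ŋ/ → [ĩ]

[tũm#ĩŋov]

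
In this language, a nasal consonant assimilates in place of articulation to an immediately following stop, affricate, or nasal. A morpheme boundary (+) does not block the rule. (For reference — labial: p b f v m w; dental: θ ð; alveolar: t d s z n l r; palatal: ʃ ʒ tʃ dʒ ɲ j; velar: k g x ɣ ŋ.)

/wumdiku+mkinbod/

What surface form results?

[wundiku+ŋkimbod]

/m/ before /d/ (alveolar) → [n]
/m/ before /k/ (velar) → [ŋ]
/n/ before /b/ (labial) → [m]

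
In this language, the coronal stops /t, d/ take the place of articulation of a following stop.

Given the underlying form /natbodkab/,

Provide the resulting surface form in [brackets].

/t/ before /b/ (labial) → [p]
/d/ before /k/ (velar) → [g]

[napbogkab]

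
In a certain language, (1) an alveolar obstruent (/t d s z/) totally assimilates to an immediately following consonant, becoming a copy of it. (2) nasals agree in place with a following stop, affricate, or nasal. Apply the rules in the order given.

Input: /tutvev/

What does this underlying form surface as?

[tuvvev]

Rule 1: /t/ before /v/ → [v] (total assimilation)
After rule 1: tuvvev
Rule 2: no segment meets the rule's conditions; no change.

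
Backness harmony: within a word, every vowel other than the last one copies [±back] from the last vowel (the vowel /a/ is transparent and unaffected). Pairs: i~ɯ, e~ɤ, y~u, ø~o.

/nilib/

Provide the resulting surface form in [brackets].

[nilib]

no segment meets the rule's conditions; no change.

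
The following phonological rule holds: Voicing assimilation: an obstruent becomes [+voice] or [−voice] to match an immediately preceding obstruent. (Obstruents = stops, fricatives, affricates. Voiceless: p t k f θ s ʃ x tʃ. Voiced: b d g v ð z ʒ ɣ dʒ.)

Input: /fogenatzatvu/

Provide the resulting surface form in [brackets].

/z/ after /t/ (voiceless) → [s]
/v/ after /t/ (voiceless) → [f]

[fogenatsatfu]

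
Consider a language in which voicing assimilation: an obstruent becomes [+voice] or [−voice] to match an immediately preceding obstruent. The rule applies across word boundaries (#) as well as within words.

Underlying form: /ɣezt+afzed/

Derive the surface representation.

/t/ after /z/ (voiced) → [d]
/z/ after /f/ (voiceless) → [s]

[ɣezd+afsed]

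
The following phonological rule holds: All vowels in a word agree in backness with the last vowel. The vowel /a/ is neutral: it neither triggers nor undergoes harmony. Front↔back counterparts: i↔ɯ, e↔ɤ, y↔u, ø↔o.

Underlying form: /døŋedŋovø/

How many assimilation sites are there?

/o/ harmonizes with /ø/ ([-back]) → [ø]
1 segment changes.

1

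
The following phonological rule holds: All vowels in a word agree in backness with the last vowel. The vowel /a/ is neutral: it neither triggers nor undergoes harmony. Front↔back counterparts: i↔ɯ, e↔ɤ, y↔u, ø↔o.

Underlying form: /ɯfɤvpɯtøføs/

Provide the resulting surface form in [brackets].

/ɯ/ harmonizes with /ø/ ([-back]) → [i]
/ɤ/ harmonizes with /ø/ ([-back]) → [e]
/ɯ/ harmonizes with /ø/ ([-back]) → [i]

[ifevpitøføs]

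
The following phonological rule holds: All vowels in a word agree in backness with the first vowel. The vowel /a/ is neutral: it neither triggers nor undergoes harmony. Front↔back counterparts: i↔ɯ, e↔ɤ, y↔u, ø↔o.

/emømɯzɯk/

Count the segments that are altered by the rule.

2

/ɯ/ harmonizes with /e/ ([-back]) → [i]
/ɯ/ harmonizes with /e/ ([-back]) → [i]
2 segments change.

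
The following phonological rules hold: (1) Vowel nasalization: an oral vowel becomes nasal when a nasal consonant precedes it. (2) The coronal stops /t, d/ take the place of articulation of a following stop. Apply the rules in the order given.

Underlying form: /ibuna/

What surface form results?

Rule 1: /a/ after nasal /n/ → [ã]
After rule 1: ibunã
Rule 2: no segment meets the rule's conditions; no change.

[ibunã]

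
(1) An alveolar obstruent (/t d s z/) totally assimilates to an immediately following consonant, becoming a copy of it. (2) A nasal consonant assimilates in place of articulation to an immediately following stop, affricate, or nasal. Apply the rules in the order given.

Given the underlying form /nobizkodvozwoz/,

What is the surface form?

[nobikkovvowwoz]

Rule 1: /z/ before /k/ → [k] (total assimilation)
Rule 1: /d/ before /v/ → [v] (total assimilation)
Rule 1: /z/ before /w/ → [w] (total assimilation)
After rule 1: nobikkovvowwoz
Rule 2: no segment meets the rule's conditions; no change.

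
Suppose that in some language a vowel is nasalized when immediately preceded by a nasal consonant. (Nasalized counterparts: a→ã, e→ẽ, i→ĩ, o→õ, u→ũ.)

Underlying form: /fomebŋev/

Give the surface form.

[fomẽbŋẽv]

/e/ after nasal /m/ → [ẽ]
/e/ after nasal /ŋ/ → [ẽ]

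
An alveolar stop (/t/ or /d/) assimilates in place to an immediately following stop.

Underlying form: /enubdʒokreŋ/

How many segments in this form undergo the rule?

No segment meets the rule's conditions.

0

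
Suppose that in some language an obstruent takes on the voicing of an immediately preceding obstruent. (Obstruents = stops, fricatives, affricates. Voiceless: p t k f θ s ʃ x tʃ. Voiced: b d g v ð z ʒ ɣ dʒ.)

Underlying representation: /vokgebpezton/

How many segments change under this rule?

3

/g/ after /k/ (voiceless) → [k]
/p/ after /b/ (voiced) → [b]
/t/ after /z/ (voiced) → [d]
3 segments change.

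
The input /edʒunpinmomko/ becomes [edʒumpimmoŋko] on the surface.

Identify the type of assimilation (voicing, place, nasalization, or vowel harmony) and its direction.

/n/→[m] /n/→[m] /m/→[ŋ].
Each target copies a feature from the following segment, so the direction is regressive.

place assimilation, regressive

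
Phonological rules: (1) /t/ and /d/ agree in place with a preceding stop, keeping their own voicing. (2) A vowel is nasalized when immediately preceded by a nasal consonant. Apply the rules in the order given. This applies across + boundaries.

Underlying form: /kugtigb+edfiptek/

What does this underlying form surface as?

Rule 1: /t/ after /g/ (velar) → [k]
Rule 1: /t/ after /p/ (labial) → [p]
After rule 1: kugkigb+edfippek
Rule 2: no segment meets the rule's conditions; no change.

[kugkigb+edfippek]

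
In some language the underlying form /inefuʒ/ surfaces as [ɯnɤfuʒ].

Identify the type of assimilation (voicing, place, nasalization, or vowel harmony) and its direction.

/i/→[ɯ] /e/→[ɤ].
Vowels agree with the last vowel, so the harmony is regressive.

vowel harmony, regressive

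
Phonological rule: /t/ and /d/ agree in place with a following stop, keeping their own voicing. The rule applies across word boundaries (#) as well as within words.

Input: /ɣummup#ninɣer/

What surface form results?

no segment meets the rule's conditions; no change.

[ɣummup#ninɣer]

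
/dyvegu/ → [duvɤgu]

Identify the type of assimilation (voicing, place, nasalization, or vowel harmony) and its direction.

vowel harmony, regressive

/y/→[u] /e/→[ɤ].
Vowels agree with the last vowel, so the harmony is regressive.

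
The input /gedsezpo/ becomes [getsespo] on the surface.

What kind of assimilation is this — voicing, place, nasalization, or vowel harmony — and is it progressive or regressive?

/d/→[t] /z/→[s].
Each target copies a feature from the following segment, so the direction is regressive.

voicing assimilation, regressive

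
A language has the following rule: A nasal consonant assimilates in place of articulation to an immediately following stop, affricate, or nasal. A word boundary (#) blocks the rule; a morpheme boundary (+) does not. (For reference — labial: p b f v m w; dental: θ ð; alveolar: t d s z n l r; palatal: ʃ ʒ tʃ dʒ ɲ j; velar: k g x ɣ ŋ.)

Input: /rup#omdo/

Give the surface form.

[rup#ondo]

/m/ before /d/ (alveolar) → [n]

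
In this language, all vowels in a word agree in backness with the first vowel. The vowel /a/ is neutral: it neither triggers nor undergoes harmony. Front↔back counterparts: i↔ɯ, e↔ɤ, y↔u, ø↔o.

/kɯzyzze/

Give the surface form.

[kɯzuzzɤ]

/y/ harmonizes with /ɯ/ ([+back]) → [u]
/e/ harmonizes with /ɯ/ ([+back]) → [ɤ]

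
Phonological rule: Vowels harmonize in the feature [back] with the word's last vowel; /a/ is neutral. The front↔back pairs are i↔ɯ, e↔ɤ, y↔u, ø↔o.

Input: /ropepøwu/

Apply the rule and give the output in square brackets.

[ropɤpowu]

/e/ harmonizes with /u/ ([+back]) → [ɤ]
/ø/ harmonizes with /u/ ([+back]) → [o]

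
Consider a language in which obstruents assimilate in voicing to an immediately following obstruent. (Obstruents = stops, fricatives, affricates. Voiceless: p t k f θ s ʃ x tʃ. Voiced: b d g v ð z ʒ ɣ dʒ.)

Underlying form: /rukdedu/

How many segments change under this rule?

/k/ before /d/ (voiced) → [g]
1 segment changes.

1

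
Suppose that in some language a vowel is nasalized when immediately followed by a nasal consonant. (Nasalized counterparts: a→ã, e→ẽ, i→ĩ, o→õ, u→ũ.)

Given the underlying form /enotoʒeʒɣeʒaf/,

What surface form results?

[ẽnotoʒeʒɣeʒaf]

/e/ before nasal /n/ → [ẽ]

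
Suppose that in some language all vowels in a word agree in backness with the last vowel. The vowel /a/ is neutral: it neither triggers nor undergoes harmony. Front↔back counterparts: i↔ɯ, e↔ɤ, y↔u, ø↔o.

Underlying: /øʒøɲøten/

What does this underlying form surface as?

[øʒøɲøten]

no segment meets the rule's conditions; no change.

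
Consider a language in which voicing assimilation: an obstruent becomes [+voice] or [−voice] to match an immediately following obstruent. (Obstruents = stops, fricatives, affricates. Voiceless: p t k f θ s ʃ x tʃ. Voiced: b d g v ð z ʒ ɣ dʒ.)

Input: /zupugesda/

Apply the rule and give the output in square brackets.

/s/ before /d/ (voiced) → [z]

[zupugezda]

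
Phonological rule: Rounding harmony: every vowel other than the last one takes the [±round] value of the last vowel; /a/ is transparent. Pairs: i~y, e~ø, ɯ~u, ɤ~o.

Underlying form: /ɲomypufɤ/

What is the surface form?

[ɲɤmipɯfɤ]

/o/ harmonizes with /ɤ/ ([-round]) → [ɤ]
/y/ harmonizes with /ɤ/ ([-round]) → [i]
/u/ harmonizes with /ɤ/ ([-round]) → [ɯ]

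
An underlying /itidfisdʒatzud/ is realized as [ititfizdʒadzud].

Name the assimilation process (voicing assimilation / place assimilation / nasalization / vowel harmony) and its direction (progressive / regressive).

voicing assimilation, regressive

/d/→[t] /s/→[z] /t/→[d].
Each target copies a feature from the following segment, so the direction is regressive.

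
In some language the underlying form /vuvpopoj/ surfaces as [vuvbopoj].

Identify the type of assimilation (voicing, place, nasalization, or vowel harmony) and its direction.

/p/→[b].
Each target copies a feature from the preceding segment, so the direction is progressive.

voicing assimilation, progressive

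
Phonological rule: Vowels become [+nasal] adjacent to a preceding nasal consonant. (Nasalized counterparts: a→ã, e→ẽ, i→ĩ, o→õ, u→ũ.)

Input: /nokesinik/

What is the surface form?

/o/ after nasal /n/ → [õ]
/i/ after nasal /n/ → [ĩ]

[nõkesinĩk]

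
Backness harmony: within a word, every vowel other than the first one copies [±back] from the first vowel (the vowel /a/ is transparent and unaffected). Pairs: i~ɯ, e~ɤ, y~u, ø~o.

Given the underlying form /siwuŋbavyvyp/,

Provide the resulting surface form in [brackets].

[siwyŋbavyvyp]

/u/ harmonizes with /i/ ([-back]) → [y]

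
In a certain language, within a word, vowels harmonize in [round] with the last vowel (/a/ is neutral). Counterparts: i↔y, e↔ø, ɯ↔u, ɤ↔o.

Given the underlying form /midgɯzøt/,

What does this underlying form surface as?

[mydguzøt]

/i/ harmonizes with /ø/ ([+round]) → [y]
/ɯ/ harmonizes with /ø/ ([+round]) → [u]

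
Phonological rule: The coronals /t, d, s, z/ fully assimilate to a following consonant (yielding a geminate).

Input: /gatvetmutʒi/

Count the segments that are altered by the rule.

3

/t/ before /v/ → [v] (total assimilation)
/t/ before /m/ → [m] (total assimilation)
/t/ before /ʒ/ → [ʒ] (total assimilation)
3 segments change.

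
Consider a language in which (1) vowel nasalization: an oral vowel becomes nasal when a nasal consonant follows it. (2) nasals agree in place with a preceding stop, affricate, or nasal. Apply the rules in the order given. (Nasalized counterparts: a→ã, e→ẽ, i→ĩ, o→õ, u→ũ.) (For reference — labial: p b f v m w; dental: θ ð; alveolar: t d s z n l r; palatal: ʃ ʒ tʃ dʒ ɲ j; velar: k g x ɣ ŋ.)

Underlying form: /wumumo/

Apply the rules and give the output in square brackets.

Rule 1: /u/ before nasal /m/ → [ũ]
Rule 1: /u/ before nasal /m/ → [ũ]
After rule 1: wũmũmo
Rule 2: no segment meets the rule's conditions; no change.

[wũmũmo]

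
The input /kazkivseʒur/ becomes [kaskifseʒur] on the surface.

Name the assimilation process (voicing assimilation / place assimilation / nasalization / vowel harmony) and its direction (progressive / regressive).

voicing assimilation, regressive

/z/→[s] /v/→[f].
Each target copies a feature from the following segment, so the direction is regressive.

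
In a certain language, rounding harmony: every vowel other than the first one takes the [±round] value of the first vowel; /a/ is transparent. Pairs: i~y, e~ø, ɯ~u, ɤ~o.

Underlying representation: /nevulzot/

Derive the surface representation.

/u/ harmonizes with /e/ ([-round]) → [ɯ]
/o/ harmonizes with /e/ ([-round]) → [ɤ]

[nevɯlzɤt]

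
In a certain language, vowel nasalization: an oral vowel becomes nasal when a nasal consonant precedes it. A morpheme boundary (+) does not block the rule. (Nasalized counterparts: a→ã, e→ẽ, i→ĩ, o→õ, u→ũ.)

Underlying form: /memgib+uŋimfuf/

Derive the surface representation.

[mẽmgib+uŋĩmfuf]

/e/ after nasal /m/ → [ẽ]
/i/ after nasal /ŋ/ → [ĩ]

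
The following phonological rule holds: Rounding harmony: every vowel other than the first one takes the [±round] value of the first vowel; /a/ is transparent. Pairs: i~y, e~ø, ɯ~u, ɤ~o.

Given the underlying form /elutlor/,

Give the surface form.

/u/ harmonizes with /e/ ([-round]) → [ɯ]
/o/ harmonizes with /e/ ([-round]) → [ɤ]

[elɯtlɤr]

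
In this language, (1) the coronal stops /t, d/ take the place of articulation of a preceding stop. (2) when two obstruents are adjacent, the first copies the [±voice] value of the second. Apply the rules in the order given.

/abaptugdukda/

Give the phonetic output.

[abappuggugga]

Rule 1: /t/ after /p/ (labial) → [p]
Rule 1: /d/ after /g/ (velar) → [g]
Rule 1: /d/ after /k/ (velar) → [g]
After rule 1: abappuggukga
Rule 2: /k/ before /g/ (voiced) → [g]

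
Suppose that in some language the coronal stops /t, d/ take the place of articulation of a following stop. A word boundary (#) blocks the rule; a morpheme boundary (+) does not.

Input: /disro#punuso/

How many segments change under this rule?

No segment meets the rule's conditions.

0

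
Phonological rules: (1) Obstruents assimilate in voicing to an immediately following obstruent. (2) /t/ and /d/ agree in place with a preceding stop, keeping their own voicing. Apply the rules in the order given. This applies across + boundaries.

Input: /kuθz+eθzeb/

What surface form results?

[kuðz+eðzeb]

Rule 1: /θ/ before /z/ (voiced) → [ð]
Rule 1: /θ/ before /z/ (voiced) → [ð]
After rule 1: kuðz+eðzeb
Rule 2: no segment meets the rule's conditions; no change.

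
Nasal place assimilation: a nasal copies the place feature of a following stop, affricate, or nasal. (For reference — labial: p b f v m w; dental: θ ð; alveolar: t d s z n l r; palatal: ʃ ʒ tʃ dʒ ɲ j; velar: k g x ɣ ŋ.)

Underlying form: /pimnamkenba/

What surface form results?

[pinnaŋkemba]

/m/ before /n/ (alveolar) → [n]
/m/ before /k/ (velar) → [ŋ]
/n/ before /b/ (labial) → [m]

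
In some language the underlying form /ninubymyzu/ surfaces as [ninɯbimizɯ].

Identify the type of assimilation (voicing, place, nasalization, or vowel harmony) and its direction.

/u/→[ɯ] /y/→[i] /y/→[i] /u/→[ɯ].
Vowels agree with the first vowel, so the harmony is progressive.

vowel harmony, progressive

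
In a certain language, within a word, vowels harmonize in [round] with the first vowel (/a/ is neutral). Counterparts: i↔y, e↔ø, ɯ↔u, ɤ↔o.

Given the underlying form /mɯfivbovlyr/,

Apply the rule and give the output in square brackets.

[mɯfivbɤvlir]

/o/ harmonizes with /ɯ/ ([-round]) → [ɤ]
/y/ harmonizes with /ɯ/ ([-round]) → [i]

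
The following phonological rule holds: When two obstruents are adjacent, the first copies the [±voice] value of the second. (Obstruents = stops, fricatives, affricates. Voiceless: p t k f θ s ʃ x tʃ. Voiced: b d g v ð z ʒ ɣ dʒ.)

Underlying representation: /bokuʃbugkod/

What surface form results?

/ʃ/ before /b/ (voiced) → [ʒ]
/g/ before /k/ (voiceless) → [k]

[bokuʒbukkod]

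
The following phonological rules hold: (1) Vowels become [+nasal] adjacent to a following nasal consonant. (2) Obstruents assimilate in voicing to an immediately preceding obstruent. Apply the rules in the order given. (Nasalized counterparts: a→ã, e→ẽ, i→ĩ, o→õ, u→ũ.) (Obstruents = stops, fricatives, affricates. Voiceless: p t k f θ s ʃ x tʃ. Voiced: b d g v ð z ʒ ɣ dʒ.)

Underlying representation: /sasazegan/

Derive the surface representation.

Rule 1: /a/ before nasal /n/ → [ã]
After rule 1: sasazegãn
Rule 2: no segment meets the rule's conditions; no change.

[sasazegãn]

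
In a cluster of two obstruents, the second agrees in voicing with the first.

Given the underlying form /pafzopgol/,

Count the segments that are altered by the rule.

/z/ after /f/ (voiceless) → [s]
/g/ after /p/ (voiceless) → [k]
2 segments change.

2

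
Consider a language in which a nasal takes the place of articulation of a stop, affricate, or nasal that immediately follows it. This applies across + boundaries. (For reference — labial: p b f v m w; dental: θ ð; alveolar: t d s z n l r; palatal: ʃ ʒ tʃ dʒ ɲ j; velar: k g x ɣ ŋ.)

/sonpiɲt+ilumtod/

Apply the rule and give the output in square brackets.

/n/ before /p/ (labial) → [m]
/ɲ/ before /t/ (alveolar) → [n]
/m/ before /t/ (alveolar) → [n]

[sompint+iluntod]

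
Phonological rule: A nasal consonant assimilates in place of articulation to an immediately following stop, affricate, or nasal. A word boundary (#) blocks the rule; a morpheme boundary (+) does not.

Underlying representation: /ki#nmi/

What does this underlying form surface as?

/n/ before /m/ (labial) → [m]

[ki#mmi]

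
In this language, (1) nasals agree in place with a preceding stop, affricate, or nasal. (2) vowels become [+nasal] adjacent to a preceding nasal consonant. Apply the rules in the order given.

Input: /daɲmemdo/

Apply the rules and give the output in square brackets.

Rule 1: /m/ after /ɲ/ (palatal) → [ɲ]
After rule 1: daɲɲemdo
Rule 2: /e/ after nasal /ɲ/ → [ẽ]

[daɲɲẽmdo]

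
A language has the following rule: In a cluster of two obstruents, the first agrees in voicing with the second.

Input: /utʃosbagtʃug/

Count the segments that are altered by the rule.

/s/ before /b/ (voiced) → [z]
/g/ before /tʃ/ (voiceless) → [k]
2 segments change.

2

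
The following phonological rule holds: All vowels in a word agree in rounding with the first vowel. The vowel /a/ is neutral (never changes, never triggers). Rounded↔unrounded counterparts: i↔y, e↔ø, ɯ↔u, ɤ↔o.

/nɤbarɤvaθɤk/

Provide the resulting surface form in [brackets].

no segment meets the rule's conditions; no change.

[nɤbarɤvaθɤk]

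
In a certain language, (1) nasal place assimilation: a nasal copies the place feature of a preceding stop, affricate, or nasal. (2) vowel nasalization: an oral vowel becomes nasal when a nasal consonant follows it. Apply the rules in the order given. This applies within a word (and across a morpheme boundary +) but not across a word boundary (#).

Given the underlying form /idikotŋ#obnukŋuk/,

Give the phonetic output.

Rule 1: /ŋ/ after /t/ (alveolar) → [n]
Rule 1: /n/ after /b/ (labial) → [m]
After rule 1: idikotn#obmukŋuk
Rule 2: no segment meets the rule's conditions; no change.

[idikotn#obmukŋuk]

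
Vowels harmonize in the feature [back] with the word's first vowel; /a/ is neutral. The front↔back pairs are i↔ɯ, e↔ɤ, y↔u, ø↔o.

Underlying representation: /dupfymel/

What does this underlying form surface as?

[dupfumɤl]

/y/ harmonizes with /u/ ([+back]) → [u]
/e/ harmonizes with /u/ ([+back]) → [ɤ]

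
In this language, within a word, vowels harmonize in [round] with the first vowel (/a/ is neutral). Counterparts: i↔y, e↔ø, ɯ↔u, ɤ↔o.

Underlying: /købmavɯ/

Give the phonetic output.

/ɯ/ harmonizes with /ø/ ([+round]) → [u]

[købmavu]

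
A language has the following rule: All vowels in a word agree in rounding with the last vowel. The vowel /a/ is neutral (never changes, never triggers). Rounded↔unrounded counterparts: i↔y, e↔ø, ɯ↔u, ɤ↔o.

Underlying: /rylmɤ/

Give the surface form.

[rilmɤ]

/y/ harmonizes with /ɤ/ ([-round]) → [i]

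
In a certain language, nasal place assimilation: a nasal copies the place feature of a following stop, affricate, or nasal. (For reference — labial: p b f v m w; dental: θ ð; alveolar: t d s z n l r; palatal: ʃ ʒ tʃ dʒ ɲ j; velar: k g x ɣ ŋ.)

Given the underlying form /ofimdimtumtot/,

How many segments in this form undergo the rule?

/m/ before /d/ (alveolar) → [n]
/m/ before /t/ (alveolar) → [n]
/m/ before /t/ (alveolar) → [n]
3 segments change.

3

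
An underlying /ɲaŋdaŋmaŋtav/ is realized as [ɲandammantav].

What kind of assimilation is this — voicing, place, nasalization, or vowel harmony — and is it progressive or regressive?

place assimilation, regressive

/ŋ/→[n] /ŋ/→[m] /ŋ/→[n].
Each target copies a feature from the following segment, so the direction is regressive.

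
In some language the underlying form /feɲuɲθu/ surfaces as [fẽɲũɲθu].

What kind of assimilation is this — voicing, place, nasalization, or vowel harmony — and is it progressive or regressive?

/e/→[ẽ] /u/→[ũ].
Each target copies a feature from the following segment, so the direction is regressive.

nasalization, regressive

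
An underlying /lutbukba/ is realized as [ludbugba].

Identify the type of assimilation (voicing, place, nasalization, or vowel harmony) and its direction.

voicing assimilation, regressive

/t/→[d] /k/→[g].
Each target copies a feature from the following segment, so the direction is regressive.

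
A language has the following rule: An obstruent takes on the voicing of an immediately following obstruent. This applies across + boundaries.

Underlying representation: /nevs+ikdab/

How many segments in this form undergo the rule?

2

/v/ before /s/ (voiceless) → [f]
/k/ before /d/ (voiced) → [g]
2 segments change.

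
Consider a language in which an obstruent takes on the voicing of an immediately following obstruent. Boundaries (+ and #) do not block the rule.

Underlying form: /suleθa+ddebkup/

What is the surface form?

[suleθa+ddepkup]

/b/ before /k/ (voiceless) → [p]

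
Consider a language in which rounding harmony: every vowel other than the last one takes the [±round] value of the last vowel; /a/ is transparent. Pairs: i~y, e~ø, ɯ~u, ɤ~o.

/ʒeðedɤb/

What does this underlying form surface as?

no segment meets the rule's conditions; no change.

[ʒeðedɤb]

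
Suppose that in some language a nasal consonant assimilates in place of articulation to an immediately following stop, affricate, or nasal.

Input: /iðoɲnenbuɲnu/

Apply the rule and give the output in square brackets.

/ɲ/ before /n/ (alveolar) → [n]
/n/ before /b/ (labial) → [m]
/ɲ/ before /n/ (alveolar) → [n]

[iðonnembunnu]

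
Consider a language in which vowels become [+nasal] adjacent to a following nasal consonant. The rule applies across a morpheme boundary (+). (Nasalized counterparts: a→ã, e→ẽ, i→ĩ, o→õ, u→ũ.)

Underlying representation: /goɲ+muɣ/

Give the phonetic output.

[gõɲ+muɣ]

/o/ before nasal /ɲ/ → [õ]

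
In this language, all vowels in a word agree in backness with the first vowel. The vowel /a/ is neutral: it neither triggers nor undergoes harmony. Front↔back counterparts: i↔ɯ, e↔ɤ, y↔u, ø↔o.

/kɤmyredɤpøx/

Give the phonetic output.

/y/ harmonizes with /ɤ/ ([+back]) → [u]
/e/ harmonizes with /ɤ/ ([+back]) → [ɤ]
/ø/ harmonizes with /ɤ/ ([+back]) → [o]

[kɤmurɤdɤpox]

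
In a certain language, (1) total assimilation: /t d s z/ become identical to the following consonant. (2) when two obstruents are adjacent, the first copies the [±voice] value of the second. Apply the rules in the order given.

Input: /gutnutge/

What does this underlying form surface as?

Rule 1: /t/ before /n/ → [n] (total assimilation)
Rule 1: /t/ before /g/ → [g] (total assimilation)
After rule 1: gunnugge
Rule 2: no segment meets the rule's conditions; no change.

[gunnugge]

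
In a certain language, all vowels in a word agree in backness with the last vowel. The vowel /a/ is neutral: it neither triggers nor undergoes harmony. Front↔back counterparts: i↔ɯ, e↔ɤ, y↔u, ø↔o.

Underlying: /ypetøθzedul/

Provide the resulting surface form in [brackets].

/y/ harmonizes with /u/ ([+back]) → [u]
/e/ harmonizes with /u/ ([+back]) → [ɤ]
/ø/ harmonizes with /u/ ([+back]) → [o]
/e/ harmonizes with /u/ ([+back]) → [ɤ]

[upɤtoθzɤdul]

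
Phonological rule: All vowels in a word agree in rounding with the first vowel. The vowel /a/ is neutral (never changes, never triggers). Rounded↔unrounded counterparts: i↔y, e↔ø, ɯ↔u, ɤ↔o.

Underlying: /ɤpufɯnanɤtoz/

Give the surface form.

[ɤpɯfɯnanɤtɤz]

/u/ harmonizes with /ɤ/ ([-round]) → [ɯ]
/o/ harmonizes with /ɤ/ ([-round]) → [ɤ]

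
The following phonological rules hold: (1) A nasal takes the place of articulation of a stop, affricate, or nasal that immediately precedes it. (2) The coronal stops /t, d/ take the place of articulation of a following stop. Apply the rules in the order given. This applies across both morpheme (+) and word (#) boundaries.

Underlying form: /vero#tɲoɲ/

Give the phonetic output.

[vero#tnoɲ]

Rule 1: /ɲ/ after /t/ (alveolar) → [n]
After rule 1: vero#tnoɲ
Rule 2: no segment meets the rule's conditions; no change.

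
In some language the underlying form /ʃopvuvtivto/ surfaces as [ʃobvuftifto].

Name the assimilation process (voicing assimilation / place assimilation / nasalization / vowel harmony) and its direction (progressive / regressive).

voicing assimilation, regressive

/p/→[b] /v/→[f] /v/→[f].
Each target copies a feature from the following segment, so the direction is regressive.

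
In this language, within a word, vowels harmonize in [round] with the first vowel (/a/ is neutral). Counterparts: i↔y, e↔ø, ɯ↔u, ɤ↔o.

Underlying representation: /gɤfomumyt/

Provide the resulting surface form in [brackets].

/o/ harmonizes with /ɤ/ ([-round]) → [ɤ]
/u/ harmonizes with /ɤ/ ([-round]) → [ɯ]
/y/ harmonizes with /ɤ/ ([-round]) → [i]

[gɤfɤmɯmit]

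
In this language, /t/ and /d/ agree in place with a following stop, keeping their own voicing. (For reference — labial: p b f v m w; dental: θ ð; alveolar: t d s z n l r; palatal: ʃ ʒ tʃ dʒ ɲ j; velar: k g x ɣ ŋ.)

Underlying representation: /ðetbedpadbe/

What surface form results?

[ðepbebpabbe]

/t/ before /b/ (labial) → [p]
/d/ before /p/ (labial) → [b]
/d/ before /b/ (labial) → [b]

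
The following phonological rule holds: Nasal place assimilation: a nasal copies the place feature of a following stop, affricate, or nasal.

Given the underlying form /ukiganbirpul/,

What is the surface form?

[ukigambirpul]

/n/ before /b/ (labial) → [m]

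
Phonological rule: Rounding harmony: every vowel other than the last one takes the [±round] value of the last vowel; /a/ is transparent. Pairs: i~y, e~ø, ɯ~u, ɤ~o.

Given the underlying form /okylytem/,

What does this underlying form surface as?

/o/ harmonizes with /e/ ([-round]) → [ɤ]
/y/ harmonizes with /e/ ([-round]) → [i]
/y/ harmonizes with /e/ ([-round]) → [i]

[ɤkilitem]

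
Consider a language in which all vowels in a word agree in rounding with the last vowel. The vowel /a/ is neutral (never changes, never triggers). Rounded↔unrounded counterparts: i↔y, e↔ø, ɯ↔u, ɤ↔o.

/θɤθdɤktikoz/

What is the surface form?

/ɤ/ harmonizes with /o/ ([+round]) → [o]
/ɤ/ harmonizes with /o/ ([+round]) → [o]
/i/ harmonizes with /o/ ([+round]) → [y]

[θoθdoktykoz]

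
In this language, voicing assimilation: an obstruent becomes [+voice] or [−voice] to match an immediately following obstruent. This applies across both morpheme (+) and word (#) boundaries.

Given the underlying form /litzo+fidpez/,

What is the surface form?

[lidzo+fitpez]

/t/ before /z/ (voiced) → [d]
/d/ before /p/ (voiceless) → [t]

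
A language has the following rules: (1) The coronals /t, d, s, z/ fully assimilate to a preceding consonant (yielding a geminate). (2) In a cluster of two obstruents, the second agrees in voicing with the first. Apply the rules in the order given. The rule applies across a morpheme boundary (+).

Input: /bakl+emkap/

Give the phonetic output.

[bakl+emkap]

Rule 1: no segment meets the rule's conditions; no change.
After rule 1: bakl+emkap
Rule 2: no segment meets the rule's conditions; no change.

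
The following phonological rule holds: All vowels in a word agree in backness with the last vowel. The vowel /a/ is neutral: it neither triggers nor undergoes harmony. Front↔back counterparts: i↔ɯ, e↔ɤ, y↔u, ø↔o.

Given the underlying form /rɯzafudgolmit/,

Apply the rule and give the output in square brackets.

/ɯ/ harmonizes with /i/ ([-back]) → [i]
/u/ harmonizes with /i/ ([-back]) → [y]
/o/ harmonizes with /i/ ([-back]) → [ø]

[rizafydgølmit]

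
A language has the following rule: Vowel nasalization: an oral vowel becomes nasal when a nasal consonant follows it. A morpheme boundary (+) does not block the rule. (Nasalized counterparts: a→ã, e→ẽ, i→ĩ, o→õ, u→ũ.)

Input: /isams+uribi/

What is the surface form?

[isãms+uribi]

/a/ before nasal /m/ → [ã]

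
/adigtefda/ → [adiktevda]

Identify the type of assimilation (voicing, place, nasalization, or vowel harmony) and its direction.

/g/→[k] /f/→[v].
Each target copies a feature from the following segment, so the direction is regressive.

voicing assimilation, regressive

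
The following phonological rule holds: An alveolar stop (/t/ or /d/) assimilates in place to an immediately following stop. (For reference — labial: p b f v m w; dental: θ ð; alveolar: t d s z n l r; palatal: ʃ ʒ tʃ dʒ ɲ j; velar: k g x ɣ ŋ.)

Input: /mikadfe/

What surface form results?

[mikadfe]

no segment meets the rule's conditions; no change.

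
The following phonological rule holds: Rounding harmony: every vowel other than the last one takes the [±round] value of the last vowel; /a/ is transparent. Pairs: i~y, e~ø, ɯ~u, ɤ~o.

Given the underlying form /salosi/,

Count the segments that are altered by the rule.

1

/o/ harmonizes with /i/ ([-round]) → [ɤ]
1 segment changes.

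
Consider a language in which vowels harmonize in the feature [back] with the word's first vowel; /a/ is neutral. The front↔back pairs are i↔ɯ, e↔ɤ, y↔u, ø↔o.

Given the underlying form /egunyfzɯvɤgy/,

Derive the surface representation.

/u/ harmonizes with /e/ ([-back]) → [y]
/ɯ/ harmonizes with /e/ ([-back]) → [i]
/ɤ/ harmonizes with /e/ ([-back]) → [e]

[egynyfzivegy]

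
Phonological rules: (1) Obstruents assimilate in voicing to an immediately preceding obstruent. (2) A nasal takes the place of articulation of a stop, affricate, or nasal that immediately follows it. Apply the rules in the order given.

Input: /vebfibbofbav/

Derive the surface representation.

[vebvibbofpav]

Rule 1: /f/ after /b/ (voiced) → [v]
Rule 1: /b/ after /f/ (voiceless) → [p]
After rule 1: vebvibbofpav
Rule 2: no segment meets the rule's conditions; no change.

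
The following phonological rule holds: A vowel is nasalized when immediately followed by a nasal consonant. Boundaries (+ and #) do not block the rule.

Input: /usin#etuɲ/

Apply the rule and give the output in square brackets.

[usĩn#etũɲ]

/i/ before nasal /n/ → [ĩ]
/u/ before nasal /ɲ/ → [ũ]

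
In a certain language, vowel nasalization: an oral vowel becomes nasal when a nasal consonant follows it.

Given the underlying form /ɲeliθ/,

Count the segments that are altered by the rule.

0

No segment meets the rule's conditions.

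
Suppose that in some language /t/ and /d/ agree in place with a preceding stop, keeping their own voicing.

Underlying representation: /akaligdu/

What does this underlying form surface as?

[akaliggu]

/d/ after /g/ (velar) → [g]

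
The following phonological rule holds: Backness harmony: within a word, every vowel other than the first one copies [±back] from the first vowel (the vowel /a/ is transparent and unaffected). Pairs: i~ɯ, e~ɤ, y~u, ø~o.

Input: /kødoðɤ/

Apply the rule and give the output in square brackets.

[kødøðe]

/o/ harmonizes with /ø/ ([-back]) → [ø]
/ɤ/ harmonizes with /ø/ ([-back]) → [e]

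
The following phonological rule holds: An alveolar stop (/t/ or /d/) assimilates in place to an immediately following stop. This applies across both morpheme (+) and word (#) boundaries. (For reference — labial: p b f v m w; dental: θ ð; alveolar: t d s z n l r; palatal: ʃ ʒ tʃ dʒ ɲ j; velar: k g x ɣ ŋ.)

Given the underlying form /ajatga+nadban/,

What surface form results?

[ajakga+nabban]

/t/ before /g/ (velar) → [k]
/d/ before /b/ (labial) → [b]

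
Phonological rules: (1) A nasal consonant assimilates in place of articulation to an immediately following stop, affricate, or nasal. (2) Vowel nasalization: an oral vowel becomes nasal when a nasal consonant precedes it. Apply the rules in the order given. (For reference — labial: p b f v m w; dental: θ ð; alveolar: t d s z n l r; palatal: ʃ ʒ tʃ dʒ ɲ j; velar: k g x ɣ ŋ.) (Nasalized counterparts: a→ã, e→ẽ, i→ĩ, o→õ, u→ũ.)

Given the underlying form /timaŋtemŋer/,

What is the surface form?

[timãnteŋŋẽr]

Rule 1: /ŋ/ before /t/ (alveolar) → [n]
Rule 1: /m/ before /ŋ/ (velar) → [ŋ]
After rule 1: timanteŋŋer
Rule 2: /a/ after nasal /m/ → [ã]
Rule 2: /e/ after nasal /ŋ/ → [ẽ]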